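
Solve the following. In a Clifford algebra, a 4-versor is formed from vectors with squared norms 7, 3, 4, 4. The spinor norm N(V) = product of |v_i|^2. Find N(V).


Spinor norm N(V) = |v1|^2 * |v2|^2 * ... * |v4|^2
= 7 * 3 * 4 * 4
Running product: 7, 21, 84, 336
N(V) = 336


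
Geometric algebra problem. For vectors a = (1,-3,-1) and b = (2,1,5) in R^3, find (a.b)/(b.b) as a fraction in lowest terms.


Projection coefficient = (a . b) / (b . b)
a . b = 1*2 + (-3)*1 + (-1)*5
= 2 + (-3) + (-5) = -6
b . b = 2^2 + 1^2 + 5^2
= 4 + 1 + 25 = 30
Coefficient = -6/30
In lowest terms: -1/5


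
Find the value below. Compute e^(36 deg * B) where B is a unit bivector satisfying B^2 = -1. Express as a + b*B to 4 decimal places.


For a unit bivector B with B^2 = -1, the exponential series gives
e^(theta*B) = cos(theta) + sin(theta)*B (the GA analogue of Euler's formula).
theta = 36 degrees = 0.628319 rad
cos(36 deg) = 0.8090
sin(36 deg) = 0.5878
exp(theta*B) = 0.8090 + 0.5878*B


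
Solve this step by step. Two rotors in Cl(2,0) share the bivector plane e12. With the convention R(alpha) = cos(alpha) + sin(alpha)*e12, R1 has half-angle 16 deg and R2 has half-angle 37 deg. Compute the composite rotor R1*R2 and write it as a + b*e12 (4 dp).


Same-plane rotors commute and their half-angles add:
R1*R2 = cos(a1 + a2) + sin(a1 + a2)*e12.
a1 + a2 = 16 + 37 = 53 deg
cos(53 deg) = 0.6018
sin(53 deg) = 0.7986
R1*R2 = 0.6018 + 0.7986*e12


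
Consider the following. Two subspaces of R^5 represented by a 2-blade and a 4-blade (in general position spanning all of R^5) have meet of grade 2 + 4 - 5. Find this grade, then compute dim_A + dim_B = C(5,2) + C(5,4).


Meet grade = grade(A) + grade(B) - n
= 2 + 4 - 5 = 1
C(5,2) = 10
C(5,4) = 5
dim_A + dim_B = 10 + 5 = 15


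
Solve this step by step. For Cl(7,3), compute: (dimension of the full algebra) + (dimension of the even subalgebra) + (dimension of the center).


n = 7 + 3 = 10
Total dim = 2^10 = 1024
Even subalgebra dim = 2^9 = 512
n is even, so center dim = 1
Sum = 1024 + 512 + 1 = 1537


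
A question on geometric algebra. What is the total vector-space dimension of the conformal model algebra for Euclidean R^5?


The conformal model of R^5 uses Cl(6,1): the 5 Euclidean generators plus two extra orthogonal generators e+ (e+^2 = +1) and e- (e-^2 = -1), from which the null vectors e0, einf are built.
Number of generators m = 5 + 2 = 7.
dim Cl(p,q) = 2^m = 2^7 = 128


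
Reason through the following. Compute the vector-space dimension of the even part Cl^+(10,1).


Even subalgebra dimension = 2^(n-1)
n = 10 + 1 = 11
2^(11 - 1) = 2^10 = 1024
Verification: sum of C(11,k) for even k = 1 + 55 + 330 + 462 + 165 + 11 = 1024
Result = 1024


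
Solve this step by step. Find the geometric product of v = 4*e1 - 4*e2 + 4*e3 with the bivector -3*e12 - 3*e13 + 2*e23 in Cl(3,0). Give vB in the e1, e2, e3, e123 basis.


vB has grade-1 (vector) and grade-3 (trivector) parts: vB = (v _| B) + (v ^ B).
Vector part <vB>_1:
  e1: -v2*b12 - v3*b13 = -(-4)*(-3) - (4)*(-3) = 0
  e2: v1*b12 - v3*b23 = (4)*(-3) - (4)*(2) = -20
  e3: v1*b13 + v2*b23 = (4)*(-3) + (-4)*(2) = -20
Trivector part <vB>_3:
  e123: v1*b23 - v2*b13 + v3*b12 = (4)*(2) - (-4)*(-3) + (4)*(-3) = -16
vB = 0*e1 - 20*e2 - 20*e3 - 16*e123


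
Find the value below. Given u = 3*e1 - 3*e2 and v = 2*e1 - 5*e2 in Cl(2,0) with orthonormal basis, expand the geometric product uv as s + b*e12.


Expand: (3*e1 - 3*e2)(2*e1 - 5*e2)
= 3*2*e1e1 + 3*(-5)*e1e2 + (-3)*2*e2e1 + (-3)*(-5)*e2e2
Using e1^2 = e2^2 = 1, e2e1 = -e1e2:
Scalar part s = 3*2 + (-3)*(-5) = 6 + 15 = 21
Bivector part b = 3*(-5) - (-3)*2 = -15 - (-6) = -9
uv = 21 - 9*e12


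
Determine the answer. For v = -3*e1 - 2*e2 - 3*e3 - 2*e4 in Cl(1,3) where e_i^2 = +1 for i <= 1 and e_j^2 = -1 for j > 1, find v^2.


v^2 = sum of c_i^2 * e_i^2
Positive signature terms (e_i^2 = +1): (-3)^2 = 9
Negative signature terms (e_j^2 = -1): (-2)^2 + (-3)^2 + (-2)^2 = 17
v^2 = 9 - 17 = -8


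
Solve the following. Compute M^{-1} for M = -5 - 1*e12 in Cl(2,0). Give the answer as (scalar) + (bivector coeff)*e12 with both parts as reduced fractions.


M = -5 - 1*e12, where e12^2 = -1.
Since M commutes with its reverse ~M = a - b*e12, M * ~M = a^2 - b^2*e12^2 = a^2 + b^2.
So M^{-1} = ~M / (a^2 + b^2) = (a - b*e12)/(a^2 + b^2).
a^2 + b^2 = 25 + 1 = 26
Scalar part = -5/26 = -5/26
Bivector coeff = 1/26 = 1/26
M^{-1} = -5/26 + 1/26*e12


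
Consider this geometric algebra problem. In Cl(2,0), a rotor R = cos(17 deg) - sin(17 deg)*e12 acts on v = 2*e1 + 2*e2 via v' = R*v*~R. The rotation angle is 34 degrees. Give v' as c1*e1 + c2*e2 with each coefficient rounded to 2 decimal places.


Rotor R = cos(17deg) - sin(17deg)*e12
Rotation angle theta = 2 * 17 = 34 degrees
v' = R*v*~R rotates v by theta.
cos(34deg) = 0.8290, sin(34deg) = 0.5592
v'_1 = 2*cos(34deg) - 2*sin(34deg)
= 2*0.8290 - 2*0.5592
= 0.54
v'_2 = 2*sin(34deg) + 2*cos(34deg)
= 2*0.5592 + 2*0.8290
= 2.78
v' = 0.54*e1 + 2.78*e2


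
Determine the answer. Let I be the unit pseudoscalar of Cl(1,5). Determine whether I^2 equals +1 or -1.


The pseudoscalar I = e1...e_n (product of all n generators) of Cl(p,q) satisfies I^2 = (-1)^(q + n(n-1)/2).
p = 1, q = 5, n = p + q = 6
n(n-1)/2 = 6 * 5 / 2 = 15
Exponent = q + n(n-1)/2 = 5 + 15 = 20
I^2 = (-1)^20 = +1


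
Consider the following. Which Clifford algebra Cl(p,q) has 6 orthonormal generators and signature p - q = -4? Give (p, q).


We need p + q = 6 and p - q = -4.
Adding: 2p = 6 + (-4) = 2, so p = 1.
Then q = 6 - 1 = 5.
(p, q) = (1, 5)


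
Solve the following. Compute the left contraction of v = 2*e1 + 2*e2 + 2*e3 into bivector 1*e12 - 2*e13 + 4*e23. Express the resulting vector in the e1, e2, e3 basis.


Left contraction v _| B = <vB>_1 (grade-1 part of the geometric product vB).
Using e1_|e12 = e2, e2_|e12 = -e1, e1_|e13 = e3, e3_|e13 = -e1, e2_|e23 = e3, e3_|e23 = -e2:
e1 coeff: -v2*b12 - v3*b13 = -(2)*(1) - (2)*(-2) = 2
e2 coeff: v1*b12 - v3*b23 = (2)*(1) - (2)*(4) = -6
e3 coeff: v1*b13 + v2*b23 = (2)*(-2) + (2)*(4) = 4
v _| B = 2*e1 - 6*e2 + 4*e3


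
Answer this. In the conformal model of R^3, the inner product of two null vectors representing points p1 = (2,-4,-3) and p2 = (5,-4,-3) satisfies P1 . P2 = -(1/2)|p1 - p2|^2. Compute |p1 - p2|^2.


p1 - p2 = (-3, 0, 0)
|p1 - p2|^2 = (-3)^2 + 0^2 + 0^2
= 9 + 0 + 0
= 9


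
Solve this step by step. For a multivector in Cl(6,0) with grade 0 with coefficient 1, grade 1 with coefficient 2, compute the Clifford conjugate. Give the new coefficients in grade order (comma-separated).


Clifford conjugate sign for grade k: (-1)^(k(k+1)/2)
Grade 0: (-1)^(0*1/2) = (-1)^0 = 1, coeff 1 -> 1
Grade 1: (-1)^(1*2/2) = (-1)^1 = -1, coeff 2 -> -2
Conjugated coefficients: 1, -2


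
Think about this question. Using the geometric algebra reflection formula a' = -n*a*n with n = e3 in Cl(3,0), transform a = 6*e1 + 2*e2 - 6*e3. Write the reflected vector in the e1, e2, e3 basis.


Reflection formula: a' = -n*a*n, with n = e3 (unit vector, n^2 = 1).
For reflection through hyperplane perp to e3:
The component along e3 flips sign, others stay.
a = (6, 2, -6)
a' = (6, 2, 6)
a' = 6*e1 + 2*e2 + 6*e3


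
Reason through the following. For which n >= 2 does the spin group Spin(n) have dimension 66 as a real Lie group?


dim Spin(n) = dim so(n) = n(n-1)/2.
Solve n(n-1)/2 = 66, i.e. n^2 - n - 132 = 0.
Discriminant = 1 + 8*66 = 529
n = (1 + sqrt(529))/2 = (1 + 23)/2 = 12


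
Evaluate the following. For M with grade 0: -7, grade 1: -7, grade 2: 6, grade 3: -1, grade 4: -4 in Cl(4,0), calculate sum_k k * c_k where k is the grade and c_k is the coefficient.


Grade-weighted sum = sum of grade_k * coefficient_k
0*(-7) = 0
1*(-7) = -7
2*6 = 12
3*(-1) = -3
4*(-4) = -16
Total = 0 + (-7) + 12 + (-3) + (-16) = -14


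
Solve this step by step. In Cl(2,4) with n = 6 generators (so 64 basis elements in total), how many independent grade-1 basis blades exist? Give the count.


Number of grade-k basis blades in Cl(p,q) with n = p + q is C(n, k).
n = 2 + 4 = 6
C(6, 1) = 6! / (1! * 5!)
= 720 / (1 * 120)
= 6


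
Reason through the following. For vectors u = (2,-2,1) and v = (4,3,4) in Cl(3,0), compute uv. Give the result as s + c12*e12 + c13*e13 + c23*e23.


In Cl(3,0): e_i^2 = 1, e_ie_j = -e_je_i for i != j.
Scalar part = u . v = 2*4 + (-2)*3 + 1*4
= 8 + (-6) + 4 = 6
e12 coeff = 2*3 - (-2)*4 = 6 - (-8) = 14
e13 coeff = 2*4 - 1*4 = 8 - 4 = 4
e23 coeff = (-2)*4 - 1*3 = -8 - 3 = -11
uv = 6 + 14*e12 + 4*e13 - 11*e23


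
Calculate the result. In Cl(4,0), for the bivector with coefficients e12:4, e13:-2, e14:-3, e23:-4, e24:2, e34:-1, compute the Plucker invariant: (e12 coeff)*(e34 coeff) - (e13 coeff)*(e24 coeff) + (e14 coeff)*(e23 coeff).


Plucker relation: af - be + cd
a*f = 4*(-1) = -4
b*e = (-2)*2 = -4
c*d = (-3)*(-4) = 12
af - be + cd = -4 - (-4) + 12
= 12


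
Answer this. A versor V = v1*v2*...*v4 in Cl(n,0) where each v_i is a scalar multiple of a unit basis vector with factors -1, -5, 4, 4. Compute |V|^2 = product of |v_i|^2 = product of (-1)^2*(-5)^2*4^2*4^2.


Each vector v_i has |v_i|^2 = s_i^2
Squared scales: (-1)^2 = 1, (-5)^2 = 25, 4^2 = 16, 4^2 = 16
|V|^2 = 1 * 25 * 16 * 16
= 6400


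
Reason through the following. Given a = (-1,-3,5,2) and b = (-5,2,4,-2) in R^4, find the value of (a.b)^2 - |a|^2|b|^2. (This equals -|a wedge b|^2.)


a . b = (-1)*(-5) + (-3)*2 + 5*4 + 2*(-2)
= 5 + (-6) + 20 + (-4) = 15
|a|^2 = (-1)^2 + (-3)^2 + 5^2 + 2^2 = 39
|b|^2 = (-5)^2 + 2^2 + 4^2 + (-2)^2 = 49
(a.b)^2 = 15^2 = 225
|a|^2 * |b|^2 = 39 * 49 = 1911
Result = 225 - 1911 = -1686


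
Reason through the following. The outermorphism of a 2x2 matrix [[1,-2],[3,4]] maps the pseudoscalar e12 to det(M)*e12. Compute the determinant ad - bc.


The outermorphism of a linear map f sends e1^e2 to f(e1)^f(e2).
f(e1) = 1*e1 + 3*e2
f(e2) = -2*e1 + 4*e2
f(e1) ^ f(e2) = (1*e1 + 3*e2) ^ (-2*e1 + 4*e2)
= 1*4*e12 + 3*(-2)*e21
= (4 - (-6))*e12
= 10*e12
Coefficient = 10


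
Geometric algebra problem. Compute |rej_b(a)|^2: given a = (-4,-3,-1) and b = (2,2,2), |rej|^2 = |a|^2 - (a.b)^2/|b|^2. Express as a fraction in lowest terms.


|a|^2 = (-4)^2 + (-3)^2 + (-1)^2 = 26
|b|^2 = 2^2 + 2^2 + 2^2 = 12
a . b = (-4)*2 + (-3)*2 + (-1)*2 = -16
(a.b)^2 = (-16)^2 = 256
|rej|^2 = 26 - 256/12
= (312 - 256)/12
= 56/12
In lowest terms: 14/3


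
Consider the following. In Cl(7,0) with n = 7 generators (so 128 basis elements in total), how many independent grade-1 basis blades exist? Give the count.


Number of grade-k basis blades in Cl(p,q) with n = p + q is C(n, k).
n = 7 + 0 = 7
C(7, 1) = 7! / (1! * 6!)
= 5040 / (1 * 720)
= 7


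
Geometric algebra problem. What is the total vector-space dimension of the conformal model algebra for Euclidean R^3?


The conformal model of R^3 uses Cl(4,1): the 3 Euclidean generators plus two extra orthogonal generators e+ (e+^2 = +1) and e- (e-^2 = -1), from which the null vectors e0, einf are built.
Number of generators m = 3 + 2 = 5.
dim Cl(p,q) = 2^m = 2^5 = 32


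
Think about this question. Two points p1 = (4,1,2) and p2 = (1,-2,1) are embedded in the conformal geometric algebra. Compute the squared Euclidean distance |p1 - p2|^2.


p1 - p2 = (3, 3, 1)
|p1 - p2|^2 = 3^2 + 3^2 + 1^2
= 9 + 9 + 1
= 19


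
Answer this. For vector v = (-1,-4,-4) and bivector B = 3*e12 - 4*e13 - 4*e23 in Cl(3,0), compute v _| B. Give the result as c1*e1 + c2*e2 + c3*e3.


Left contraction v _| B = <vB>_1 (grade-1 part of the geometric product vB).
Using e1_|e12 = e2, e2_|e12 = -e1, e1_|e13 = e3, e3_|e13 = -e1, e2_|e23 = e3, e3_|e23 = -e2:
e1 coeff: -v2*b12 - v3*b13 = -(-4)*(3) - (-4)*(-4) = -4
e2 coeff: v1*b12 - v3*b23 = (-1)*(3) - (-4)*(-4) = -19
e3 coeff: v1*b13 + v2*b23 = (-1)*(-4) + (-4)*(-4) = 20
v _| B = -4*e1 - 19*e2 + 20*e3


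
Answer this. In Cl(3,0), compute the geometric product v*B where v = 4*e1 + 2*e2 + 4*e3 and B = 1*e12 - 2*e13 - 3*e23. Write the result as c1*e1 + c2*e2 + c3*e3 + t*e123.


vB has grade-1 (vector) and grade-3 (trivector) parts: vB = (v _| B) + (v ^ B).
Vector part <vB>_1:
  e1: -v2*b12 - v3*b13 = -(2)*(1) - (4)*(-2) = 6
  e2: v1*b12 - v3*b23 = (4)*(1) - (4)*(-3) = 16
  e3: v1*b13 + v2*b23 = (4)*(-2) + (2)*(-3) = -14
Trivector part <vB>_3:
  e123: v1*b23 - v2*b13 + v3*b12 = (4)*(-3) - (2)*(-2) + (4)*(1) = -4
vB = 6*e1 + 16*e2 - 14*e3 - 4*e123


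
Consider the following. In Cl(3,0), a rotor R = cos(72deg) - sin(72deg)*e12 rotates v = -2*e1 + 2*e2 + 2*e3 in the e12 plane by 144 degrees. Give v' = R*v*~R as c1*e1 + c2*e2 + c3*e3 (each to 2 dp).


Rotor R = cos(72deg) - sin(72deg)*e12
Rotation angle theta = 2 * 72 = 144 degrees in the e12 plane (e1 -> e2).
The component perpendicular to the plane (e3) is invariant: v'_3 = v3 = 2.00
cos(144deg) = -0.8090, sin(144deg) = 0.5878
v'_1 = v1*cos(theta) - v2*sin(theta) = -2*(-0.8090) - 2*0.5878 = 0.44
v'_2 = v1*sin(theta) + v2*cos(theta) = -2*0.5878 + 2*(-0.8090) = -2.79
v' = 0.44*e1 - 2.79*e2 + 2.00*e3


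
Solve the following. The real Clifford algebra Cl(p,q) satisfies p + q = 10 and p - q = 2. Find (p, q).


We need p + q = 10 and p - q = 2.
Adding: 2p = 10 + 2 = 12, so p = 6.
Then q = 10 - 6 = 4.
(p, q) = (6, 4)


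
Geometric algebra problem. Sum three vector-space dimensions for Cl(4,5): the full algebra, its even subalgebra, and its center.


n = 4 + 5 = 9
Total dim = 2^9 = 512
Even subalgebra dim = 2^8 = 256
n is odd, so center dim = 2
Sum = 512 + 256 + 2 = 770


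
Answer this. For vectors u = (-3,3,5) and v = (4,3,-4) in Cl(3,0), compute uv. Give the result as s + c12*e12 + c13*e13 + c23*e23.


In Cl(3,0): e_i^2 = 1, e_ie_j = -e_je_i for i != j.
Scalar part = u . v = (-3)*4 + 3*3 + 5*(-4)
= -12 + 9 + (-20) = -23
e12 coeff = (-3)*3 - 3*4 = -9 - 12 = -21
e13 coeff = (-3)*(-4) - 5*4 = 12 - 20 = -8
e23 coeff = 3*(-4) - 5*3 = -12 - 15 = -27
uv = -23 - 21*e12 - 8*e13 - 27*e23


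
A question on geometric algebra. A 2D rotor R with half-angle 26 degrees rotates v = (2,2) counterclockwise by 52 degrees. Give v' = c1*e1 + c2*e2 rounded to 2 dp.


Rotor R = cos(26deg) - sin(26deg)*e12
Rotation angle theta = 2 * 26 = 52 degrees
v' = R*v*~R rotates v by theta.
cos(52deg) = 0.6157, sin(52deg) = 0.7880
v'_1 = 2*cos(52deg) - 2*sin(52deg)
= 2*0.6157 - 2*0.7880
= -0.34
v'_2 = 2*sin(52deg) + 2*cos(52deg)
= 2*0.7880 + 2*0.6157
= 2.81
v' = -0.34*e1 + 2.81*e2


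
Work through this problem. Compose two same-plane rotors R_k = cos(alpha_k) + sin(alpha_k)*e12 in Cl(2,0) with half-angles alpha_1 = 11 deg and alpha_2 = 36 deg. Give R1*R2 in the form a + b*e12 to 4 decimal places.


Same-plane rotors commute and their half-angles add:
R1*R2 = cos(a1 + a2) + sin(a1 + a2)*e12.
a1 + a2 = 11 + 36 = 47 deg
cos(47 deg) = 0.6820
sin(47 deg) = 0.7314
R1*R2 = 0.6820 + 0.7314*e12


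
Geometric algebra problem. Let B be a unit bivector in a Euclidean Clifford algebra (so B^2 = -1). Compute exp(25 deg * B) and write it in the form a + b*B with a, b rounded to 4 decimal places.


For a unit bivector B with B^2 = -1, the exponential series gives
e^(theta*B) = cos(theta) + sin(theta)*B (the GA analogue of Euler's formula).
theta = 25 degrees = 0.436332 rad
cos(25 deg) = 0.9063
sin(25 deg) = 0.4226
exp(theta*B) = 0.9063 + 0.4226*B


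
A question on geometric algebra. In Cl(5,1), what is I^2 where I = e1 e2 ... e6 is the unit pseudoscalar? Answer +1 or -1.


The pseudoscalar I = e1...e_n (product of all n generators) of Cl(p,q) satisfies I^2 = (-1)^(q + n(n-1)/2).
p = 5, q = 1, n = p + q = 6
n(n-1)/2 = 6 * 5 / 2 = 15
Exponent = q + n(n-1)/2 = 1 + 15 = 16
I^2 = (-1)^16 = +1


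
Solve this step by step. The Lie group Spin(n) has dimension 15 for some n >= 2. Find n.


dim Spin(n) = dim so(n) = n(n-1)/2.
Solve n(n-1)/2 = 15, i.e. n^2 - n - 30 = 0.
Discriminant = 1 + 8*15 = 121
n = (1 + sqrt(121))/2 = (1 + 11)/2 = 6


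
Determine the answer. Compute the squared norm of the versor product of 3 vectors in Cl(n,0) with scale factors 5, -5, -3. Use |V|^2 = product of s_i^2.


Each vector v_i has |v_i|^2 = s_i^2
Squared scales: 5^2 = 25, (-5)^2 = 25, (-3)^2 = 9
|V|^2 = 25 * 25 * 9
= 5625


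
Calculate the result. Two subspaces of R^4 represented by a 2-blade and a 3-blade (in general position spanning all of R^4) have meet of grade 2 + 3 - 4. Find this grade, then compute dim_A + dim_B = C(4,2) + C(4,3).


Meet grade = grade(A) + grade(B) - n
= 2 + 3 - 4 = 1
C(4,2) = 6
C(4,3) = 4
dim_A + dim_B = 6 + 4 = 10


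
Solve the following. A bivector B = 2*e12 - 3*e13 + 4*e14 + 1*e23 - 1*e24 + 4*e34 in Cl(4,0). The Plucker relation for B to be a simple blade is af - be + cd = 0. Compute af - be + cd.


Plucker relation: af - be + cd
a*f = 2*4 = 8
b*e = (-3)*(-1) = 3
c*d = 4*1 = 4
af - be + cd = 8 - 3 + 4
= 9


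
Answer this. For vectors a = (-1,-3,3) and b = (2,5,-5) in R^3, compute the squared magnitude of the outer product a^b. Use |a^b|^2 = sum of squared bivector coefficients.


a wedge b = (a1*b2 - a2*b1)*e12 + (a1*b3 - a3*b1)*e13 + (a2*b3 - a3*b2)*e23
e12 coeff: (-1)*5 - (-3)*2 = -5 - (-6) = 1
e13 coeff: (-1)*(-5) - 3*2 = 5 - 6 = -1
e23 coeff: (-3)*(-5) - 3*5 = 15 - 15 = 0
|a wedge b|^2 = 1^2 + (-1)^2 + 0^2
= 1 + 1 + 0
= 2


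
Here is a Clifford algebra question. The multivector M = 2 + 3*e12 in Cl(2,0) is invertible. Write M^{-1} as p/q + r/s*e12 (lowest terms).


M = 2 + 3*e12, where e12^2 = -1.
Since M commutes with its reverse ~M = a - b*e12, M * ~M = a^2 - b^2*e12^2 = a^2 + b^2.
So M^{-1} = ~M / (a^2 + b^2) = (a - b*e12)/(a^2 + b^2).
a^2 + b^2 = 4 + 9 = 13
Scalar part = 2/13 = 2/13
Bivector coeff = -3/13 = -3/13
M^{-1} = 2/13 - 3/13*e12


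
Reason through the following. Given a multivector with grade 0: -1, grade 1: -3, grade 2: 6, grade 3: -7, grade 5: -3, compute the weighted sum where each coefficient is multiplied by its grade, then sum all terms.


Grade-weighted sum = sum of grade_k * coefficient_k
0*(-1) = 0
1*(-3) = -3
2*6 = 12
3*(-7) = -21
5*(-3) = -15
Total = 0 + (-3) + 12 + (-21) + (-15) = -27


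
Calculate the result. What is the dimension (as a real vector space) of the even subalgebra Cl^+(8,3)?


Even subalgebra dimension = 2^(n-1)
n = 8 + 3 = 11
2^(11 - 1) = 2^10 = 1024
Verification: sum of C(11,k) for even k = 1 + 55 + 330 + 462 + 165 + 11 = 1024
Result = 1024


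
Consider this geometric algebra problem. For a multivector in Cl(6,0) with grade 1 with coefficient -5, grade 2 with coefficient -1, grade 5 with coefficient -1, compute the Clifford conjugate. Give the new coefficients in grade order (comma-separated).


Clifford conjugate sign for grade k: (-1)^(k(k+1)/2)
Grade 1: (-1)^(1*2/2) = (-1)^1 = -1, coeff -5 -> 5
Grade 2: (-1)^(2*3/2) = (-1)^3 = -1, coeff -1 -> 1
Grade 5: (-1)^(5*6/2) = (-1)^15 = -1, coeff -1 -> 1
Conjugated coefficients: 5, 1, 1


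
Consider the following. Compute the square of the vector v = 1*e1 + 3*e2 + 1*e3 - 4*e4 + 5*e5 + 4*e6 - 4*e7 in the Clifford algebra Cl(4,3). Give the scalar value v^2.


v^2 = sum of c_i^2 * e_i^2
Positive signature terms (e_i^2 = +1): 1^2 + 3^2 + 1^2 + (-4)^2 = 27
Negative signature terms (e_j^2 = -1): 5^2 + 4^2 + (-4)^2 = 57
v^2 = 27 - 57 = -30


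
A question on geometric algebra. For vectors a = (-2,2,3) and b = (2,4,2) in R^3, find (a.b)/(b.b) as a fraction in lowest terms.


Projection coefficient = (a . b) / (b . b)
a . b = (-2)*2 + 2*4 + 3*2
= -4 + 8 + 6 = 10
b . b = 2^2 + 4^2 + 2^2
= 4 + 16 + 4 = 24
Coefficient = 10/24
In lowest terms: 5/12


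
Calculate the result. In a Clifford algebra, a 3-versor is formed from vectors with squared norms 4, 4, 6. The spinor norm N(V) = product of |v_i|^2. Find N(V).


Spinor norm N(V) = |v1|^2 * |v2|^2 * ... * |v3|^2
= 4 * 4 * 6
Running product: 4, 16, 96
N(V) = 96


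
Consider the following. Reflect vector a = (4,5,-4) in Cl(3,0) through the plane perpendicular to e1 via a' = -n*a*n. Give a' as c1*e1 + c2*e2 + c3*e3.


Reflection formula: a' = -n*a*n, with n = e1 (unit vector, n^2 = 1).
For reflection through hyperplane perp to e1:
The component along e1 flips sign, others stay.
a = (4, 5, -4)
a' = (-4, 5, -4)
a' = -4*e1 + 5*e2 - 4*e3


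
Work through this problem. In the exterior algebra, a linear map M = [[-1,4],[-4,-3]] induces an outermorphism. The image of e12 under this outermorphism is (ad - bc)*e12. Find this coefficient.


The outermorphism of a linear map f sends e1^e2 to f(e1)^f(e2).
f(e1) = -1*e1 - 4*e2
f(e2) = 4*e1 - 3*e2
f(e1) ^ f(e2) = (-1*e1 - 4*e2) ^ (4*e1 - 3*e2)
= (-1)*(-3)*e12 + (-4)*4*e21
= (3 - (-16))*e12
= 19*e12
Coefficient = 19


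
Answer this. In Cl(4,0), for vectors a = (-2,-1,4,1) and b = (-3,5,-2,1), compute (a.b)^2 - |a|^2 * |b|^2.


a . b = (-2)*(-3) + (-1)*5 + 4*(-2) + 1*1
= 6 + (-5) + (-8) + 1 = -6
|a|^2 = (-2)^2 + (-1)^2 + 4^2 + 1^2 = 22
|b|^2 = (-3)^2 + 5^2 + (-2)^2 + 1^2 = 39
(a.b)^2 = (-6)^2 = 36
|a|^2 * |b|^2 = 22 * 39 = 858
Result = 36 - 858 = -822


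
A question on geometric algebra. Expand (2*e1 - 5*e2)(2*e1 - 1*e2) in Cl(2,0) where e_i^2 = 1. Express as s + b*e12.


Expand: (2*e1 - 5*e2)(2*e1 - 1*e2)
= 2*2*e1e1 + 2*(-1)*e1e2 + (-5)*2*e2e1 + (-5)*(-1)*e2e2
Using e1^2 = e2^2 = 1, e2e1 = -e1e2:
Scalar part s = 2*2 + (-5)*(-1) = 4 + 5 = 9
Bivector part b = 2*(-1) - (-5)*2 = -2 - (-10) = 8
uv = 9 + 8*e12


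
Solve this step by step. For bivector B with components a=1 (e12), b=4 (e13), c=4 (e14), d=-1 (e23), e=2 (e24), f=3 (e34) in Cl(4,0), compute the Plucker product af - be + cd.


Plucker relation: af - be + cd
a*f = 1*3 = 3
b*e = 4*2 = 8
c*d = 4*(-1) = -4
af - be + cd = 3 - 8 + (-4)
= -9


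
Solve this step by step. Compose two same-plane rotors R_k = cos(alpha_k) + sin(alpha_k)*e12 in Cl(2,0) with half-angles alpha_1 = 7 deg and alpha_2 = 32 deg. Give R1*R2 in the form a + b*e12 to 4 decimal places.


Same-plane rotors commute and their half-angles add:
R1*R2 = cos(a1 + a2) + sin(a1 + a2)*e12.
a1 + a2 = 7 + 32 = 39 deg
cos(39 deg) = 0.7771
sin(39 deg) = 0.6293
R1*R2 = 0.7771 + 0.6293*e12


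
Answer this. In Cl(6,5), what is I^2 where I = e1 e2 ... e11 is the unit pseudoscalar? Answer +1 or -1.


The pseudoscalar I = e1...e_n (product of all n generators) of Cl(p,q) satisfies I^2 = (-1)^(q + n(n-1)/2).
p = 6, q = 5, n = p + q = 11
n(n-1)/2 = 11 * 10 / 2 = 55
Exponent = q + n(n-1)/2 = 5 + 55 = 60
I^2 = (-1)^60 = +1


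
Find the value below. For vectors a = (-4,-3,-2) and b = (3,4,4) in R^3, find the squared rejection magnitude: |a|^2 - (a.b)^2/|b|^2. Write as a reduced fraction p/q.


|a|^2 = (-4)^2 + (-3)^2 + (-2)^2 = 29
|b|^2 = 3^2 + 4^2 + 4^2 = 41
a . b = (-4)*3 + (-3)*4 + (-2)*4 = -32
(a.b)^2 = (-32)^2 = 1024
|rej|^2 = 29 - 1024/41
= (1189 - 1024)/41
= 165/41
In lowest terms: 165/41


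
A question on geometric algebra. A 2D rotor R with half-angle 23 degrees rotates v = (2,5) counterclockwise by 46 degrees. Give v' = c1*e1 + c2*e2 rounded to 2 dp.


Rotor R = cos(23deg) - sin(23deg)*e12
Rotation angle theta = 2 * 23 = 46 degrees
v' = R*v*~R rotates v by theta.
cos(46deg) = 0.6947, sin(46deg) = 0.7193
v'_1 = 2*cos(46deg) - 5*sin(46deg)
= 2*0.6947 - 5*0.7193
= -2.21
v'_2 = 2*sin(46deg) + 5*cos(46deg)
= 2*0.7193 + 5*0.6947
= 4.91
v' = -2.21*e1 + 4.91*e2


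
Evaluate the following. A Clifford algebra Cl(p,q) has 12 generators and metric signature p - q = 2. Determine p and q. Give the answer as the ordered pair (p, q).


We need p + q = 12 and p - q = 2.
Adding: 2p = 12 + 2 = 14, so p = 7.
Then q = 12 - 7 = 5.
(p, q) = (7, 5)


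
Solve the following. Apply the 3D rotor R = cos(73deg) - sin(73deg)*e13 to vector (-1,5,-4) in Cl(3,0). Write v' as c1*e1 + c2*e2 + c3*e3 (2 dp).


Rotor R = cos(73deg) - sin(73deg)*e13
Rotation angle theta = 2 * 73 = 146 degrees in the e13 plane (e1 -> e3).
The component perpendicular to the plane (e2) is invariant: v'_2 = v2 = 5.00
cos(146deg) = -0.8290, sin(146deg) = 0.5592
v'_1 = v1*cos(theta) - v3*sin(theta) = -1*(-0.8290) - (-4)*0.5592 = 3.07
v'_3 = v1*sin(theta) + v3*cos(theta) = -1*0.5592 + (-4)*(-0.8290) = 2.76
v' = 3.07*e1 + 5.00*e2 + 2.76*e3


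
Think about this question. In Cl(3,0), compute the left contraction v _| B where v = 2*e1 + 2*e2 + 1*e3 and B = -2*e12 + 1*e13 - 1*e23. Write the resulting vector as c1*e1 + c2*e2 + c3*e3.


Left contraction v _| B = <vB>_1 (grade-1 part of the geometric product vB).
Using e1_|e12 = e2, e2_|e12 = -e1, e1_|e13 = e3, e3_|e13 = -e1, e2_|e23 = e3, e3_|e23 = -e2:
e1 coeff: -v2*b12 - v3*b13 = -(2)*(-2) - (1)*(1) = 3
e2 coeff: v1*b12 - v3*b23 = (2)*(-2) - (1)*(-1) = -3
e3 coeff: v1*b13 + v2*b23 = (2)*(1) + (2)*(-1) = 0
v _| B = 3*e1 - 3*e2 + 0*e3


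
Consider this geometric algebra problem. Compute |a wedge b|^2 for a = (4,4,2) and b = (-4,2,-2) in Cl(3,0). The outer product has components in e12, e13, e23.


a wedge b = (a1*b2 - a2*b1)*e12 + (a1*b3 - a3*b1)*e13 + (a2*b3 - a3*b2)*e23
e12 coeff: 4*2 - 4*(-4) = 8 - (-16) = 24
e13 coeff: 4*(-2) - 2*(-4) = -8 - (-8) = 0
e23 coeff: 4*(-2) - 2*2 = -8 - 4 = -12
|a wedge b|^2 = 24^2 + 0^2 + (-12)^2
= 576 + 0 + 144
= 720


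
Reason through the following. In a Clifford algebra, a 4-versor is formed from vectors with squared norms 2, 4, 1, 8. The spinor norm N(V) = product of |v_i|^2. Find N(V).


Spinor norm N(V) = |v1|^2 * |v2|^2 * ... * |v4|^2
= 2 * 4 * 1 * 8
Running product: 2, 8, 8, 64
N(V) = 64


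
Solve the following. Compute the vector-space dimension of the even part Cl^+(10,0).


Even subalgebra dimension = 2^(n-1)
n = 10 + 0 = 10
2^(10 - 1) = 2^9 = 512
Verification: sum of C(10,k) for even k = 1 + 45 + 210 + 210 + 45 + 1 = 512
Result = 512


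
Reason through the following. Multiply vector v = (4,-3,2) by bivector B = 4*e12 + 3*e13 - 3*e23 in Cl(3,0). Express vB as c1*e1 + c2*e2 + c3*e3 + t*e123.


vB has grade-1 (vector) and grade-3 (trivector) parts: vB = (v _| B) + (v ^ B).
Vector part <vB>_1:
  e1: -v2*b12 - v3*b13 = -(-3)*(4) - (2)*(3) = 6
  e2: v1*b12 - v3*b23 = (4)*(4) - (2)*(-3) = 22
  e3: v1*b13 + v2*b23 = (4)*(3) + (-3)*(-3) = 21
Trivector part <vB>_3:
  e123: v1*b23 - v2*b13 + v3*b12 = (4)*(-3) - (-3)*(3) + (2)*(4) = 5
vB = 6*e1 + 22*e2 + 21*e3 + 5*e123


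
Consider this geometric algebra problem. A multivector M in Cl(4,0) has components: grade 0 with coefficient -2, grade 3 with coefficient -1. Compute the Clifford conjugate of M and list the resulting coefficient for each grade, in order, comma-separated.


Clifford conjugate sign for grade k: (-1)^(k(k+1)/2)
Grade 0: (-1)^(0*1/2) = (-1)^0 = 1, coeff -2 -> -2
Grade 3: (-1)^(3*4/2) = (-1)^6 = 1, coeff -1 -> -1
Conjugated coefficients: -2, -1


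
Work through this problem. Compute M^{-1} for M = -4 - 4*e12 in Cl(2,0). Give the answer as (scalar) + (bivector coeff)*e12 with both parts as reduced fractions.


M = -4 - 4*e12, where e12^2 = -1.
Since M commutes with its reverse ~M = a - b*e12, M * ~M = a^2 - b^2*e12^2 = a^2 + b^2.
So M^{-1} = ~M / (a^2 + b^2) = (a - b*e12)/(a^2 + b^2).
a^2 + b^2 = 16 + 16 = 32
Scalar part = -4/32 = -1/8
Bivector coeff = 4/32 = 1/8
M^{-1} = -1/8 + 1/8*e12


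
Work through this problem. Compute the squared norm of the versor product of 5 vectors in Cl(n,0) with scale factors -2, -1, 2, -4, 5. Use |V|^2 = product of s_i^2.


Each vector v_i has |v_i|^2 = s_i^2
Squared scales: (-2)^2 = 4, (-1)^2 = 1, 2^2 = 4, (-4)^2 = 16, 5^2 = 25
|V|^2 = 4 * 1 * 4 * 16 * 25
= 6400


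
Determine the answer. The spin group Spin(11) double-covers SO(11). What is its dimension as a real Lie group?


Spin(n) double-covers SO(n); both have Lie algebra so(n) of dimension n(n-1)/2.
n = 11
n(n-1) = 11 * 10 = 110
dim Spin(11) = 110/2 = 55


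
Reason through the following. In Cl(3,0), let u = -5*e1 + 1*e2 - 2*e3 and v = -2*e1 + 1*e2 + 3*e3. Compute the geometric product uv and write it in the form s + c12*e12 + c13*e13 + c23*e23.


In Cl(3,0): e_i^2 = 1, e_ie_j = -e_je_i for i != j.
Scalar part = u . v = (-5)*(-2) + 1*1 + (-2)*3
= 10 + 1 + (-6) = 5
e12 coeff = (-5)*1 - 1*(-2) = -5 - (-2) = -3
e13 coeff = (-5)*3 - (-2)*(-2) = -15 - 4 = -19
e23 coeff = 1*3 - (-2)*1 = 3 - (-2) = 5
uv = 5 - 3*e12 - 19*e13 + 5*e23


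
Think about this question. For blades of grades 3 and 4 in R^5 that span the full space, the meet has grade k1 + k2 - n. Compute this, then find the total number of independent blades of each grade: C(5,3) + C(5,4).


Meet grade = grade(A) + grade(B) - n
= 3 + 4 - 5 = 2
C(5,3) = 10
C(5,4) = 5
dim_A + dim_B = 10 + 5 = 15


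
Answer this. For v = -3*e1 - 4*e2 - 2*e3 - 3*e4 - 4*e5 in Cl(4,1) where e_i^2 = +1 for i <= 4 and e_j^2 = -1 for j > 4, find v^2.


v^2 = sum of c_i^2 * e_i^2
Positive signature terms (e_i^2 = +1): (-3)^2 + (-4)^2 + (-2)^2 + (-3)^2 = 38
Negative signature terms (e_j^2 = -1): (-4)^2 = 16
v^2 = 38 - 16 = 22


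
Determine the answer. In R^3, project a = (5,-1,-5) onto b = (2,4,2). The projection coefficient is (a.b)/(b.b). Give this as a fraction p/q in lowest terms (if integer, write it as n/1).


Projection coefficient = (a . b) / (b . b)
a . b = 5*2 + (-1)*4 + (-5)*2
= 10 + (-4) + (-10) = -4
b . b = 2^2 + 4^2 + 2^2
= 4 + 16 + 4 = 24
Coefficient = -4/24
In lowest terms: -1/6


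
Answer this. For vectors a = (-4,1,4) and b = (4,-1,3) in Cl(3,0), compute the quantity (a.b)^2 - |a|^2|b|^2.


a . b = (-4)*4 + 1*(-1) + 4*3
= -16 + (-1) + 12 = -5
|a|^2 = (-4)^2 + 1^2 + 4^2 = 33
|b|^2 = 4^2 + (-1)^2 + 3^2 = 26
(a.b)^2 = (-5)^2 = 25
|a|^2 * |b|^2 = 33 * 26 = 858
Result = 25 - 858 = -833


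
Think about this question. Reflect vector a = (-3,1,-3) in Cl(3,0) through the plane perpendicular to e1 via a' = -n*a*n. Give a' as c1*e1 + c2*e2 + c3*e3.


Reflection formula: a' = -n*a*n, with n = e1 (unit vector, n^2 = 1).
For reflection through hyperplane perp to e1:
The component along e1 flips sign, others stay.
a = (-3, 1, -3)
a' = (3, 1, -3)
a' = 3*e1 + 1*e2 - 3*e3


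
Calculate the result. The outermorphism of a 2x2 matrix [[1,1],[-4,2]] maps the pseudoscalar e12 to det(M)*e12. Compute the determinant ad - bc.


The outermorphism of a linear map f sends e1^e2 to f(e1)^f(e2).
f(e1) = 1*e1 - 4*e2
f(e2) = 1*e1 + 2*e2
f(e1) ^ f(e2) = (1*e1 - 4*e2) ^ (1*e1 + 2*e2)
= 1*2*e12 + (-4)*1*e21
= (2 - (-4))*e12
= 6*e12
Coefficient = 6


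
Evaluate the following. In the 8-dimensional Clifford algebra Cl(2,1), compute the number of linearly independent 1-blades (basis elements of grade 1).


Number of grade-k basis blades in Cl(p,q) with n = p + q is C(n, k).
n = 2 + 1 = 3
C(3, 1) = 3! / (1! * 2!)
= 6 / (1 * 2)
= 3


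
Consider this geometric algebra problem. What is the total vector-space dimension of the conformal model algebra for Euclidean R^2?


The conformal model of R^2 uses Cl(3,1): the 2 Euclidean generators plus two extra orthogonal generators e+ (e+^2 = +1) and e- (e-^2 = -1), from which the null vectors e0, einf are built.
Number of generators m = 2 + 2 = 4.
dim Cl(p,q) = 2^m = 2^4 = 16


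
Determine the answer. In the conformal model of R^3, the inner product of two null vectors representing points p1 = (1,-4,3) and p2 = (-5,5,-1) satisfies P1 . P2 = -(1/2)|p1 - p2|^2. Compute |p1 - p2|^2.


p1 - p2 = (6, -9, 4)
|p1 - p2|^2 = 6^2 + (-9)^2 + 4^2
= 36 + 81 + 16
= 133


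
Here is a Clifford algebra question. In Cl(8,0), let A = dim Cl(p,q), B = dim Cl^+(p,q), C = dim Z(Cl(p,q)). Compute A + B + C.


n = 8 + 0 = 8
Total dim = 2^8 = 256
Even subalgebra dim = 2^7 = 128
n is even, so center dim = 1
Sum = 256 + 128 + 1 = 385


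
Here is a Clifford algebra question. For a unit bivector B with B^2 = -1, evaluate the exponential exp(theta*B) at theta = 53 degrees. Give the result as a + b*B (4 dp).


For a unit bivector B with B^2 = -1, the exponential series gives
e^(theta*B) = cos(theta) + sin(theta)*B (the GA analogue of Euler's formula).
theta = 53 degrees = 0.925025 rad
cos(53 deg) = 0.6018
sin(53 deg) = 0.7986
exp(theta*B) = 0.6018 + 0.7986*B


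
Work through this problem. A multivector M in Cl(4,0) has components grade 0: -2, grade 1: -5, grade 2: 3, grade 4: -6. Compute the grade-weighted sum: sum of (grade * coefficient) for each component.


Grade-weighted sum = sum of grade_k * coefficient_k
0*(-2) = 0
1*(-5) = -5
2*3 = 6
4*(-6) = -24
Total = 0 + (-5) + 6 + (-24) = -23


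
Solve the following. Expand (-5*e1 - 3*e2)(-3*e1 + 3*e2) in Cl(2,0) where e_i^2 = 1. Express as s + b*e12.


Expand: (-5*e1 - 3*e2)(-3*e1 + 3*e2)
= (-5)*(-3)*e1e1 + (-5)*3*e1e2 + (-3)*(-3)*e2e1 + (-3)*3*e2e2
Using e1^2 = e2^2 = 1, e2e1 = -e1e2:
Scalar part s = (-5)*(-3) + (-3)*3 = 15 + (-9) = 6
Bivector part b = (-5)*3 - (-3)*(-3) = -15 - 9 = -24
uv = 6 - 24*e12


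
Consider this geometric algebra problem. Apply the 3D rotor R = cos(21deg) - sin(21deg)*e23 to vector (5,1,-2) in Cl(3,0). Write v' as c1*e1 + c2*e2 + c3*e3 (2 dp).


Rotor R = cos(21deg) - sin(21deg)*e23
Rotation angle theta = 2 * 21 = 42 degrees in the e23 plane (e2 -> e3).
The component perpendicular to the plane (e1) is invariant: v'_1 = v1 = 5.00
cos(42deg) = 0.7431, sin(42deg) = 0.6691
v'_2 = v2*cos(theta) - v3*sin(theta) = 1*0.7431 - (-2)*0.6691 = 2.08
v'_3 = v2*sin(theta) + v3*cos(theta) = 1*0.6691 + (-2)*0.7431 = -0.82
v' = 5.00*e1 + 2.08*e2 - 0.82*e3


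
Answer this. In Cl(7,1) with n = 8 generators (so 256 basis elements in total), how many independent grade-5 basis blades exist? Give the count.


Number of grade-k basis blades in Cl(p,q) with n = p + q is C(n, k).
n = 7 + 1 = 8
C(8, 5) = 8! / (5! * 3!)
= 40320 / (120 * 6)
= 56


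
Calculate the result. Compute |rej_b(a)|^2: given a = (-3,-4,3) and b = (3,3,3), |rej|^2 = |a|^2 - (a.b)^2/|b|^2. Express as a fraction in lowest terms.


|a|^2 = (-3)^2 + (-4)^2 + 3^2 = 34
|b|^2 = 3^2 + 3^2 + 3^2 = 27
a . b = (-3)*3 + (-4)*3 + 3*3 = -12
(a.b)^2 = (-12)^2 = 144
|rej|^2 = 34 - 144/27
= (918 - 144)/27
= 774/27
In lowest terms: 86/3


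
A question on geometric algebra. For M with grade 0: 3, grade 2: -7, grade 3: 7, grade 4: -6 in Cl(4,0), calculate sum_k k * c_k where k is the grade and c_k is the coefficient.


Grade-weighted sum = sum of grade_k * coefficient_k
0*3 = 0
2*(-7) = -14
3*7 = 21
4*(-6) = -24
Total = 0 + (-14) + 21 + (-24) = -17


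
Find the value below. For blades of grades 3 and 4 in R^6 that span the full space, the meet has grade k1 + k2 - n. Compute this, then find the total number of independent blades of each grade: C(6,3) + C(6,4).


Meet grade = grade(A) + grade(B) - n
= 3 + 4 - 6 = 1
C(6,3) = 20
C(6,4) = 15
dim_A + dim_B = 20 + 15 = 35


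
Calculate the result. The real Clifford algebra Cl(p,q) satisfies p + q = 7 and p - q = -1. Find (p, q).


We need p + q = 7 and p - q = -1.
Adding: 2p = 7 + (-1) = 6, so p = 3.
Then q = 7 - 3 = 4.
(p, q) = (3, 4)


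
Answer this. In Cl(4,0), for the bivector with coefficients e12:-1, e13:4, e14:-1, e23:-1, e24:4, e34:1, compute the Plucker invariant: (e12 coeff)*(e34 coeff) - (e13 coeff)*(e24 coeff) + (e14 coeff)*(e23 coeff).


Plucker relation: af - be + cd
a*f = (-1)*1 = -1
b*e = 4*4 = 16
c*d = (-1)*(-1) = 1
af - be + cd = -1 - 16 + 1
= -16


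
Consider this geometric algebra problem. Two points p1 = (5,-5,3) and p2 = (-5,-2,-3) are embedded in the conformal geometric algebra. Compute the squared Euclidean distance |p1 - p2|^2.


p1 - p2 = (10, -3, 6)
|p1 - p2|^2 = 10^2 + (-3)^2 + 6^2
= 100 + 9 + 36
= 145


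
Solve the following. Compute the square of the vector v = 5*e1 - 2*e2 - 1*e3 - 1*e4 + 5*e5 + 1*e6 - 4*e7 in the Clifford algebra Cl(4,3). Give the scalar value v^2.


v^2 = sum of c_i^2 * e_i^2
Positive signature terms (e_i^2 = +1): 5^2 + (-2)^2 + (-1)^2 + (-1)^2 = 31
Negative signature terms (e_j^2 = -1): 5^2 + 1^2 + (-4)^2 = 42
v^2 = 31 - 42 = -11


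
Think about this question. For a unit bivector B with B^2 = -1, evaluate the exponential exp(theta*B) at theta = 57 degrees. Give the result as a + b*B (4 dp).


For a unit bivector B with B^2 = -1, the exponential series gives
e^(theta*B) = cos(theta) + sin(theta)*B (the GA analogue of Euler's formula).
theta = 57 degrees = 0.994838 rad
cos(57 deg) = 0.5446
sin(57 deg) = 0.8387
exp(theta*B) = 0.5446 + 0.8387*B


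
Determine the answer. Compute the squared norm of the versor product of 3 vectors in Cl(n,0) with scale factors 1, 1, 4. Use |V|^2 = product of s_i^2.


Each vector v_i has |v_i|^2 = s_i^2
Squared scales: 1^2 = 1, 1^2 = 1, 4^2 = 16
|V|^2 = 1 * 1 * 16
= 16


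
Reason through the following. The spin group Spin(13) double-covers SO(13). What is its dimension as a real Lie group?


Spin(n) double-covers SO(n); both have Lie algebra so(n) of dimension n(n-1)/2.
n = 13
n(n-1) = 13 * 12 = 156
dim Spin(13) = 156/2 = 78


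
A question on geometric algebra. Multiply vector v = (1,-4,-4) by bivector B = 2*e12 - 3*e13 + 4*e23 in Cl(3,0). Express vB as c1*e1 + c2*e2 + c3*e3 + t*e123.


vB has grade-1 (vector) and grade-3 (trivector) parts: vB = (v _| B) + (v ^ B).
Vector part <vB>_1:
  e1: -v2*b12 - v3*b13 = -(-4)*(2) - (-4)*(-3) = -4
  e2: v1*b12 - v3*b23 = (1)*(2) - (-4)*(4) = 18
  e3: v1*b13 + v2*b23 = (1)*(-3) + (-4)*(4) = -19
Trivector part <vB>_3:
  e123: v1*b23 - v2*b13 + v3*b12 = (1)*(4) - (-4)*(-3) + (-4)*(2) = -16
vB = -4*e1 + 18*e2 - 19*e3 - 16*e123


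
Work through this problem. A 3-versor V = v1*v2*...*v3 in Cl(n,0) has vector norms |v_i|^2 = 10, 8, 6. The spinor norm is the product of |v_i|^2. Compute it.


Spinor norm N(V) = |v1|^2 * |v2|^2 * ... * |v3|^2
= 10 * 8 * 6
Running product: 10, 80, 480
N(V) = 480


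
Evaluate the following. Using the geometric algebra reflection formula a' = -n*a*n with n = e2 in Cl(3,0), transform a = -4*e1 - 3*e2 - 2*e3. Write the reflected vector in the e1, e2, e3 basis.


Reflection formula: a' = -n*a*n, with n = e2 (unit vector, n^2 = 1).
For reflection through hyperplane perp to e2:
The component along e2 flips sign, others stay.
a = (-4, -3, -2)
a' = (-4, 3, -2)
a' = -4*e1 + 3*e2 - 2*e3


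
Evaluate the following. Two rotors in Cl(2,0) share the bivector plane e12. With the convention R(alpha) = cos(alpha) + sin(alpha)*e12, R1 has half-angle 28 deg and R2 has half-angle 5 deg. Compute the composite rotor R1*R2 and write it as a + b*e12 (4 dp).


Same-plane rotors commute and their half-angles add:
R1*R2 = cos(a1 + a2) + sin(a1 + a2)*e12.
a1 + a2 = 28 + 5 = 33 deg
cos(33 deg) = 0.8387
sin(33 deg) = 0.5446
R1*R2 = 0.8387 + 0.5446*e12


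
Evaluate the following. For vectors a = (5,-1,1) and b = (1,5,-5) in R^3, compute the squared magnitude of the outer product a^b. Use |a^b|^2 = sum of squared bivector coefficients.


a wedge b = (a1*b2 - a2*b1)*e12 + (a1*b3 - a3*b1)*e13 + (a2*b3 - a3*b2)*e23
e12 coeff: 5*5 - (-1)*1 = 25 - (-1) = 26
e13 coeff: 5*(-5) - 1*1 = -25 - 1 = -26
e23 coeff: (-1)*(-5) - 1*5 = 5 - 5 = 0
|a wedge b|^2 = 26^2 + (-26)^2 + 0^2
= 676 + 676 + 0
= 1352


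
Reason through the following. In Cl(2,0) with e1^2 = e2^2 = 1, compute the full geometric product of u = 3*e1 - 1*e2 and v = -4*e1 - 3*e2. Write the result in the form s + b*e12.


Expand: (3*e1 - 1*e2)(-4*e1 - 3*e2)
= 3*(-4)*e1e1 + 3*(-3)*e1e2 + (-1)*(-4)*e2e1 + (-1)*(-3)*e2e2
Using e1^2 = e2^2 = 1, e2e1 = -e1e2:
Scalar part s = 3*(-4) + (-1)*(-3) = -12 + 3 = -9
Bivector part b = 3*(-3) - (-1)*(-4) = -9 - 4 = -13
uv = -9 - 13*e12


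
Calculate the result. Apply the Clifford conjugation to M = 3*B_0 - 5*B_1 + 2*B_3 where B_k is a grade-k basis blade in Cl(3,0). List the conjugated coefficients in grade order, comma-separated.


Clifford conjugate sign for grade k: (-1)^(k(k+1)/2)
Grade 0: (-1)^(0*1/2) = (-1)^0 = 1, coeff 3 -> 3
Grade 1: (-1)^(1*2/2) = (-1)^1 = -1, coeff -5 -> 5
Grade 3: (-1)^(3*4/2) = (-1)^6 = 1, coeff 2 -> 2
Conjugated coefficients: 3, 5, 2


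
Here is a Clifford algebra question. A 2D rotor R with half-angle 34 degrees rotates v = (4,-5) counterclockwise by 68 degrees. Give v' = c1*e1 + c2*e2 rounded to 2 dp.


Rotor R = cos(34deg) - sin(34deg)*e12
Rotation angle theta = 2 * 34 = 68 degrees
v' = R*v*~R rotates v by theta.
cos(68deg) = 0.3746, sin(68deg) = 0.9272
v'_1 = 4*cos(68deg) - (-5)*sin(68deg)
= 4*0.3746 - (-5)*0.9272
= 6.13
v'_2 = 4*sin(68deg) + (-5)*cos(68deg)
= 4*0.9272 + (-5)*0.3746
= 1.84
v' = 6.13*e1 + 1.84*e2
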